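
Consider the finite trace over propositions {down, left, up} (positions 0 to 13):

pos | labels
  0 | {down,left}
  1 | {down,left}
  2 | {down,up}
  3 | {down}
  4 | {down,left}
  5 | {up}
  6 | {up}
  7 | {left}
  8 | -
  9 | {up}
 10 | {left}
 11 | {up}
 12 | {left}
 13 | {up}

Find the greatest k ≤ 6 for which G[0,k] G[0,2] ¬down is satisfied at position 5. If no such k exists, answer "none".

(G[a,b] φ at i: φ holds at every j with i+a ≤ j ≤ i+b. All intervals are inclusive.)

6

G[0,2] ¬down must hold from j=5 onward; find where it first fails.
  j=5: holds
  j=6: holds
  j=7: holds
  j=8: holds
  j=9: holds
  j=10: holds
  j=11: holds
Holds through j=11; largest k = 6.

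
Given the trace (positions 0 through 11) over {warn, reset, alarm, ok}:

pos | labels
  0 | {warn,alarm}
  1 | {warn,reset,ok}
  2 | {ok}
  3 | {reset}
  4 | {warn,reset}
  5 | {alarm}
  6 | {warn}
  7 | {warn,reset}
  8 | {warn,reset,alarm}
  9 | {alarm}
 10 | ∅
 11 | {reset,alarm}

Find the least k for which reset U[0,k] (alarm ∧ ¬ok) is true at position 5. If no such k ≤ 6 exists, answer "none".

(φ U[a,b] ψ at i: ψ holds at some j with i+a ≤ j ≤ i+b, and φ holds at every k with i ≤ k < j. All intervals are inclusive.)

Need earliest j ≥ 5 with (alarm ∧ ¬ok), and reset at every k in [5,j-1].
  j=5: rhs holds (empty prefix). k = 0.

0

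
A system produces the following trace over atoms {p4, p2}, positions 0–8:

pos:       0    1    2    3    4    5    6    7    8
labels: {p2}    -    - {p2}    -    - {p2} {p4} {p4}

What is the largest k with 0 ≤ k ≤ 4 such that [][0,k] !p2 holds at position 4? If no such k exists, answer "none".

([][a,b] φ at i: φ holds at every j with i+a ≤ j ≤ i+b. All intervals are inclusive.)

1

!p2 must hold from j=4 onward; find where it first fails.
  j=4: holds
  j=5: holds
  j=6: fails
Holds on [4,5], so largest k = 1.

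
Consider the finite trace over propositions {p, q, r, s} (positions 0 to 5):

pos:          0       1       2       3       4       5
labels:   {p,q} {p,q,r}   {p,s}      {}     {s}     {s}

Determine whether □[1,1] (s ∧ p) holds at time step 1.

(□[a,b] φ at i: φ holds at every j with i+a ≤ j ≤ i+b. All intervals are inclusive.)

Holds

Check (s ∧ p) at every j in [2,2]:
  j=2: true
All positions satisfy it → formula holds.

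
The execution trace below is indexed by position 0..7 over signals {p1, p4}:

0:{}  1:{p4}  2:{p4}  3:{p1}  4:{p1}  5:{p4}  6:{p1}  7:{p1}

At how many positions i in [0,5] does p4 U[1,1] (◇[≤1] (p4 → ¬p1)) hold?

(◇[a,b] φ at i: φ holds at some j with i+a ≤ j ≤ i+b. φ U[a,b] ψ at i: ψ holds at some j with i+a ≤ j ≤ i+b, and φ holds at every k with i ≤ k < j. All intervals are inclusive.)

3

Evaluate at each i in [0,5]:
  i=0: ✗ (lhs fails at k=0 before rhs at j=1)
  i=1: ✓ (rhs at j=2; lhs holds on [1,1])
  i=2: ✓ (rhs at j=3; lhs holds on [2,2])
  i=3: ✗ (lhs fails at k=3 before rhs at j=4)
  i=4: ✗ (lhs fails at k=4 before rhs at j=5)
  i=5: ✓ (rhs at j=6; lhs holds on [5,5])
Positions where it holds: {1, 2, 5} → 3.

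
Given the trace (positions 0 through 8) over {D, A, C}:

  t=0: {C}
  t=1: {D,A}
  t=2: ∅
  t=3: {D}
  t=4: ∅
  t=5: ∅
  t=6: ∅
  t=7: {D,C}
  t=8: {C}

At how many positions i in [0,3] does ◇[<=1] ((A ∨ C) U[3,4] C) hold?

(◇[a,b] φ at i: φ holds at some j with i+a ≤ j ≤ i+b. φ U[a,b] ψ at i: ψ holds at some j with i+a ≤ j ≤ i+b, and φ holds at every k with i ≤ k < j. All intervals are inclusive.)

Evaluate at each i in [0,3]:
  i=0: ✗ (none in [0,1])
  i=1: ✗ (none in [1,2])
  i=2: ✗ (none in [2,3])
  i=3: ✗ (none in [3,4])
Positions where it holds: {} → 0.

0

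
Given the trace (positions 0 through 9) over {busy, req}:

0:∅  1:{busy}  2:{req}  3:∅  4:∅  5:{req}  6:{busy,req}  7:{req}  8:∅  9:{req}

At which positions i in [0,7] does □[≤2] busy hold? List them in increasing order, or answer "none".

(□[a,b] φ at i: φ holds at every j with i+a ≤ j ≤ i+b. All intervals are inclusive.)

none

Evaluate at each i in [0,7]:
  i=0: ✗ (fails at j=0)
  i=1: ✗ (fails at j=2)
  i=2: ✗ (fails at j=2)
  i=3: ✗ (fails at j=3)
  i=4: ✗ (fails at j=4)
  i=5: ✗ (fails at j=5)
  i=6: ✗ (fails at j=7)
  i=7: ✗ (fails at j=7)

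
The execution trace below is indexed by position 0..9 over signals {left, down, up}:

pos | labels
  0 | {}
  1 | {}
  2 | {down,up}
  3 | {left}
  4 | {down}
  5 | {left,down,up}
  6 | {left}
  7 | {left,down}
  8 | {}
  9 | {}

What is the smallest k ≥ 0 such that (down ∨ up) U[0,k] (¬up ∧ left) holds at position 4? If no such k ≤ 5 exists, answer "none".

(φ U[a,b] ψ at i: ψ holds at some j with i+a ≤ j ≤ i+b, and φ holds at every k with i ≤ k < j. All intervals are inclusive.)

Need earliest j ≥ 4 with (¬up ∧ left), and (down ∨ up) at every k in [4,j-1].
  j=4: rhs fails.
  j=5: rhs fails.
  j=6: rhs holds; lhs holds on [4,5]. k = 2.

2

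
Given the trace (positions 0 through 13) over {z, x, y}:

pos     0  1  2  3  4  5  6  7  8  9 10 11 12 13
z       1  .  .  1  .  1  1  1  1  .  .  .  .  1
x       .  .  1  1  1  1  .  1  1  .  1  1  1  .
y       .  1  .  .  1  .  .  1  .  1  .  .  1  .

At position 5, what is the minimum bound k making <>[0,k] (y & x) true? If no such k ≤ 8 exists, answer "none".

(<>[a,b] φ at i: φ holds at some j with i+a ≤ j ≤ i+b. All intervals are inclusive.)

Scan j = 5,6,… for (y & x):
  j=5: fails
  j=6: fails
  j=7: holds
First hit at j=7, so smallest k = 7-5 = 2.

2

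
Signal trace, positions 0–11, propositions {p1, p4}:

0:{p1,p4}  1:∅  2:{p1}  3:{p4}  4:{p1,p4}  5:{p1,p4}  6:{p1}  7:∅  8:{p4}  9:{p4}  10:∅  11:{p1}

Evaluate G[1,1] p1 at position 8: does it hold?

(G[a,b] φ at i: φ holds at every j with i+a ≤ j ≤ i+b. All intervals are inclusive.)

Check p1 at every j in [9,9]:
  j=9: false
Fails at j=9 → formula fails.

No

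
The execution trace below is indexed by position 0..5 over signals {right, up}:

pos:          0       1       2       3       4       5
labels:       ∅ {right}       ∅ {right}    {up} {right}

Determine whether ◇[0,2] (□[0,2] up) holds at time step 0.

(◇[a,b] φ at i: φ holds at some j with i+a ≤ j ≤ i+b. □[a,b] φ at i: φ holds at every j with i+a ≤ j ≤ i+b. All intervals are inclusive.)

Check □[0,2] up at each j in [0,2]:
  j=0: fails at 0
  j=1: fails at 1
  j=2: fails at 2
No position in the window satisfies it → formula fails.

Does not hold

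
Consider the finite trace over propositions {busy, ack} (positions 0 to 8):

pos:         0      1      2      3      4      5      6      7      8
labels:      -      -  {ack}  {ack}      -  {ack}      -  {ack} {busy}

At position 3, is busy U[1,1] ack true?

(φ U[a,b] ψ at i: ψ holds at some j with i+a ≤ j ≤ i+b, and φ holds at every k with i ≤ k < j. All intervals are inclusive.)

Need some j in [4,4] with ack, and busy at every k in [3,j-1].
  j=4: ack false.
No j in the window works → until fails.

Does not hold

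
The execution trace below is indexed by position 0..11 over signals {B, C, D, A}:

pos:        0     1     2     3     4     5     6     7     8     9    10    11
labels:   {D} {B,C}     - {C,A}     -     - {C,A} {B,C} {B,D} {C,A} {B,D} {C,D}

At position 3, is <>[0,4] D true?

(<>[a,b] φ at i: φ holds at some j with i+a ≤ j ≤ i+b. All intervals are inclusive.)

Check D at each j in [3,7]:
  j=3: false
  j=4: false
  j=5: false
  j=6: false
  j=7: false
No position in the window satisfies it → formula fails.

Does not hold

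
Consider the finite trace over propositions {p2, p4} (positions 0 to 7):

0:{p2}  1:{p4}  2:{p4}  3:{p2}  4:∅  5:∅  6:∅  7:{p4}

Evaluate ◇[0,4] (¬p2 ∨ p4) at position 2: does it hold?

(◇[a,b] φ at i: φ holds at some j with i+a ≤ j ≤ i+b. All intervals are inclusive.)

Check (¬p2 ∨ p4) at each j in [2,6]:
  j=2: true
  j=3: false
  j=4: true
  j=5: true
  j=6: true
Found at j=2 → formula holds.

Yes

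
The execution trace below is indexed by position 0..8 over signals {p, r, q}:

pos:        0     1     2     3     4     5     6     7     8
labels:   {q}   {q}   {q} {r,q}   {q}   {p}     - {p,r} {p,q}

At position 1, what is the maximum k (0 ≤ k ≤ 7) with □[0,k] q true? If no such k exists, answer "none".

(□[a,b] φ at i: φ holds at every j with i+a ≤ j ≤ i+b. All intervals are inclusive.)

q must hold from j=1 onward; find where it first fails.
  j=1: holds
  j=2: holds
  j=3: holds
  j=4: holds
  j=5: fails
Holds on [1,4], so largest k = 3.

3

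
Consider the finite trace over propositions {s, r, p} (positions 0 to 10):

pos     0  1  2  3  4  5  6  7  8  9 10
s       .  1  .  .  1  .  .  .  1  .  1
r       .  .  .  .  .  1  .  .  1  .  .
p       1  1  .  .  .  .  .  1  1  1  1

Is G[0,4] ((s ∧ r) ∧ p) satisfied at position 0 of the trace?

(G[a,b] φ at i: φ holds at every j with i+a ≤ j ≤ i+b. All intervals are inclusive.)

Check ((s ∧ r) ∧ p) at every j in [0,4]:
  j=0: false
  j=1: false
  j=2: false
  j=3: false
  j=4: false
Fails at j=0 → formula fails.

False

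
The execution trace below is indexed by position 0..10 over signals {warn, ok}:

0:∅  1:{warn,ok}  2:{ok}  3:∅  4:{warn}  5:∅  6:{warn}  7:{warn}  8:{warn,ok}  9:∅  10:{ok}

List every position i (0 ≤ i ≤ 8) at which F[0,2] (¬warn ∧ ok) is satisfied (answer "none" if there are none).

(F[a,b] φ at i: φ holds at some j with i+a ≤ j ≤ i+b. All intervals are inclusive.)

0, 1, 2, 8

Evaluate at each i in [0,8]:
  i=0: ✓ (witness j=2)
  i=1: ✓ (witness j=2)
  i=2: ✓ (witness j=2)
  i=3: ✗ (none in [3,5])
  i=4: ✗ (none in [4,6])
  i=5: ✗ (none in [5,7])
  i=6: ✗ (none in [6,8])
  i=7: ✗ (none in [7,9])
  i=8: ✓ (witness j=10)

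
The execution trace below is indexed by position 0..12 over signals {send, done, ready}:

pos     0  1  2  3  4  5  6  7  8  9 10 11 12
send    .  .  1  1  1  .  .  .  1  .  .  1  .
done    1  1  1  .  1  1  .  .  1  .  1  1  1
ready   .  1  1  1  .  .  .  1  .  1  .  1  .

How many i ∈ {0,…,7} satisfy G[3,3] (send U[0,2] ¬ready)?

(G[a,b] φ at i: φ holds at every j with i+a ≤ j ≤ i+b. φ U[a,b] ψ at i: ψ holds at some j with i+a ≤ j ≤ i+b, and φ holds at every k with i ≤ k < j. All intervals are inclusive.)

6

Evaluate at each i in [0,7]:
  i=0: ✓ (all of [3,3])
  i=1: ✓ (all of [4,4])
  i=2: ✓ (all of [5,5])
  i=3: ✓ (all of [6,6])
  i=4: ✗ (fails at j=7)
  i=5: ✓ (all of [8,8])
  i=6: ✗ (fails at j=9)
  i=7: ✓ (all of [10,10])
Positions where it holds: {0, 1, 2, 3, 5, 7} → 6.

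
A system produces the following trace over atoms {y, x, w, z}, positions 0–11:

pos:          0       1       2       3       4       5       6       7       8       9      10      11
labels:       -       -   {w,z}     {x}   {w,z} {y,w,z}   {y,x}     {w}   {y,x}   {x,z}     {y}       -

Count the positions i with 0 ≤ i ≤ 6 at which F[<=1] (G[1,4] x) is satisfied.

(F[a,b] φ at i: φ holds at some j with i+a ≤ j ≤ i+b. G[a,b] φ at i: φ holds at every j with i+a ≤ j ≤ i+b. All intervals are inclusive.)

Evaluate at each i in [0,6]:
  i=0: ✗ (none in [0,1])
  i=1: ✗ (none in [1,2])
  i=2: ✗ (none in [2,3])
  i=3: ✗ (none in [3,4])
  i=4: ✗ (none in [4,5])
  i=5: ✗ (none in [5,6])
  i=6: ✗ (none in [6,7])
Positions where it holds: {} → 0.

0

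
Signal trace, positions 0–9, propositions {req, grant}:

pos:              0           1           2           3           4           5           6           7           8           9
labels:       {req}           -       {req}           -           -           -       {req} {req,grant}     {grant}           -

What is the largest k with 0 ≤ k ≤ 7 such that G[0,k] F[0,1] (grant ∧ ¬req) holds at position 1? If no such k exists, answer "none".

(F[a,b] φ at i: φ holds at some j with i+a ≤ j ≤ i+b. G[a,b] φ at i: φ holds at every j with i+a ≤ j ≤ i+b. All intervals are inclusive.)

none

F[0,1] (grant ∧ ¬req) must hold from j=1 onward; find where it first fails.
  j=1: fails → no k works.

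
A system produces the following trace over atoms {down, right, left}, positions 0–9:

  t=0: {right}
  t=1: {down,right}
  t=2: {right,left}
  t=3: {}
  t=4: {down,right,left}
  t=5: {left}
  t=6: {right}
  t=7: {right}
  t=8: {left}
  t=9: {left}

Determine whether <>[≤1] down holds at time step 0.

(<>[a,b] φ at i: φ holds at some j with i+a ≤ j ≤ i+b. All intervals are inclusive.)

Check down at each j in [0,1]:
  j=0: false
  j=1: true
Found at j=1 → formula holds.

Holds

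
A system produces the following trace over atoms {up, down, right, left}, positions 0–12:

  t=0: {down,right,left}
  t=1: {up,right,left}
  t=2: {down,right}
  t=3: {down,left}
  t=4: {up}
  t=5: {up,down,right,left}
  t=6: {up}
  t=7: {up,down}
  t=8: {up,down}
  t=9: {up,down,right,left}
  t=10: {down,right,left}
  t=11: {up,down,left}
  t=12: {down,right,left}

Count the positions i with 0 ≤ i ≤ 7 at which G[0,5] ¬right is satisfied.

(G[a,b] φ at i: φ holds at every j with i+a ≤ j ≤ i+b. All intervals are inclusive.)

0

Evaluate at each i in [0,7]:
  i=0: ✗ (fails at j=0)
  i=1: ✗ (fails at j=1)
  i=2: ✗ (fails at j=2)
  i=3: ✗ (fails at j=5)
  i=4: ✗ (fails at j=5)
  i=5: ✗ (fails at j=5)
  i=6: ✗ (fails at j=9)
  i=7: ✗ (fails at j=9)
Positions where it holds: {} → 0.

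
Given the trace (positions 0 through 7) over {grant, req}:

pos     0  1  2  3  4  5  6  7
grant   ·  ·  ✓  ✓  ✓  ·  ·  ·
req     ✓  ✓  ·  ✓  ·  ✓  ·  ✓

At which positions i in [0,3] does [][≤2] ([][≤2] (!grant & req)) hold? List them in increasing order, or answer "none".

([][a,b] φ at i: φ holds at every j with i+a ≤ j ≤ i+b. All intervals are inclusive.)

Evaluate at each i in [0,3]:
  i=0: ✗ (fails at j=0)
  i=1: ✗ (fails at j=1)
  i=2: ✗ (fails at j=2)
  i=3: ✗ (fails at j=3)

none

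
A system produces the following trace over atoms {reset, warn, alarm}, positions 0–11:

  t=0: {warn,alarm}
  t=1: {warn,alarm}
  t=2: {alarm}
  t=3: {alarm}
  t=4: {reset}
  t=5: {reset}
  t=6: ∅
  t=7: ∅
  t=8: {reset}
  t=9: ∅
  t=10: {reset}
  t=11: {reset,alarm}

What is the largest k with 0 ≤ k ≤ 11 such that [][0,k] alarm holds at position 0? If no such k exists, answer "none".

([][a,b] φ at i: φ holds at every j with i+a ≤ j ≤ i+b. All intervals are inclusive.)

3

alarm must hold from j=0 onward; find where it first fails.
  j=0: holds
  j=1: holds
  j=2: holds
  j=3: holds
  j=4: fails
Holds on [0,3], so largest k = 3.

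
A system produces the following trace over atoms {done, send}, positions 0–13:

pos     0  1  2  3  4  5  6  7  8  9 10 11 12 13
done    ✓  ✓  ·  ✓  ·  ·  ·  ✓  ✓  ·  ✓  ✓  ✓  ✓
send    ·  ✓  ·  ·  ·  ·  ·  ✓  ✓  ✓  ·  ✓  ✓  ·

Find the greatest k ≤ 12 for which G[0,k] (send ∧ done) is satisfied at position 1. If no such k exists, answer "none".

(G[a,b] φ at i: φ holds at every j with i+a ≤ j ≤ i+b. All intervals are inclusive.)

0

(send ∧ done) must hold from j=1 onward; find where it first fails.
  j=1: holds
  j=2: fails
Holds on [1,1], so largest k = 0.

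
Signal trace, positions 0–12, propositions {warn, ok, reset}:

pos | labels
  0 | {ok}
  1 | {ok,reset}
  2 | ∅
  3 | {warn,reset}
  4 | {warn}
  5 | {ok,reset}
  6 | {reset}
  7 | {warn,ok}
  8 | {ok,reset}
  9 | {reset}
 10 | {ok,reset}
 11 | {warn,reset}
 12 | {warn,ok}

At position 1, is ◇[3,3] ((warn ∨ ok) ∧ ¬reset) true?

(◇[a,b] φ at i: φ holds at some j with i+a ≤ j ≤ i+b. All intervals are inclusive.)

True

Check ((warn ∨ ok) ∧ ¬reset) at each j in [4,4]:
  j=4: true
Found at j=4 → formula holds.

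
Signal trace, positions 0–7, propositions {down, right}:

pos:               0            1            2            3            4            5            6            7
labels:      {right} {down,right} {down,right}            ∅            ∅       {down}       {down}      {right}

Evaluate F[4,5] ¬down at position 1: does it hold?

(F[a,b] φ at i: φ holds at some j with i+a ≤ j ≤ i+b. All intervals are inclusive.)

No

Check ¬down at each j in [5,6]:
  j=5: false
  j=6: false
No position in the window satisfies it → formula fails.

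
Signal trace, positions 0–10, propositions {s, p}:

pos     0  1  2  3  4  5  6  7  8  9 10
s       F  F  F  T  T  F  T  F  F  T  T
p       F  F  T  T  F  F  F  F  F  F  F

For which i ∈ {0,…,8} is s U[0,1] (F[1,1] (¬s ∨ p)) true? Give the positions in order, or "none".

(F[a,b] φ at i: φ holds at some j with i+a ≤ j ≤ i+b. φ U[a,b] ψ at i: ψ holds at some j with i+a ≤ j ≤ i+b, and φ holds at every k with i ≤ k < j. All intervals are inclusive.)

0, 1, 2, 3, 4, 6, 7

Evaluate at each i in [0,8]:
  i=0: ✓ (rhs at j=0)
  i=1: ✓ (rhs at j=1)
  i=2: ✓ (rhs at j=2)
  i=3: ✓ (rhs at j=4; lhs holds on [3,3])
  i=4: ✓ (rhs at j=4)
  i=5: ✗ (lhs fails at k=5 before rhs at j=6)
  i=6: ✓ (rhs at j=6)
  i=7: ✓ (rhs at j=7)
  i=8: ✗ (no rhs in [8,9])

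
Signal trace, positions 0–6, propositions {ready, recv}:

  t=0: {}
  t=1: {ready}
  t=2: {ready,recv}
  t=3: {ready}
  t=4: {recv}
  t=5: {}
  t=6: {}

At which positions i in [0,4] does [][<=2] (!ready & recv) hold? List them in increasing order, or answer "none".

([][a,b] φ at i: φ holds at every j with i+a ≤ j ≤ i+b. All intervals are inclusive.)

Evaluate at each i in [0,4]:
  i=0: ✗ (fails at j=0)
  i=1: ✗ (fails at j=1)
  i=2: ✗ (fails at j=2)
  i=3: ✗ (fails at j=3)
  i=4: ✗ (fails at j=5)

none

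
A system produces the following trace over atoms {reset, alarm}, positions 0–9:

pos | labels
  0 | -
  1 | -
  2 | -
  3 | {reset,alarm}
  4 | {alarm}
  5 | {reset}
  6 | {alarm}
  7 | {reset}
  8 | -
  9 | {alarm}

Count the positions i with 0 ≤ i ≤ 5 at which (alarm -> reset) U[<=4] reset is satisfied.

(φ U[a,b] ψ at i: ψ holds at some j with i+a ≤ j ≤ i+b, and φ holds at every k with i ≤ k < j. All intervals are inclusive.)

Evaluate at each i in [0,5]:
  i=0: ✓ (rhs at j=3; lhs holds on [0,2])
  i=1: ✓ (rhs at j=3; lhs holds on [1,2])
  i=2: ✓ (rhs at j=3; lhs holds on [2,2])
  i=3: ✓ (rhs at j=3)
  i=4: ✗ (lhs fails at k=4 before rhs at j=5)
  i=5: ✓ (rhs at j=5)
Positions where it holds: {0, 1, 2, 3, 5} → 5.

5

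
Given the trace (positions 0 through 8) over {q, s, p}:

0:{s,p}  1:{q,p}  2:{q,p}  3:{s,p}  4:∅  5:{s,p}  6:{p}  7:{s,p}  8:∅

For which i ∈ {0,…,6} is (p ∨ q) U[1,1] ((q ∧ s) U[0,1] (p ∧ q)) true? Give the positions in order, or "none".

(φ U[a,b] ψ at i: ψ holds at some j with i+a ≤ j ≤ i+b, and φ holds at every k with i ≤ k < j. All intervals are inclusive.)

0, 1

Evaluate at each i in [0,6]:
  i=0: ✓ (rhs at j=1; lhs holds on [0,0])
  i=1: ✓ (rhs at j=2; lhs holds on [1,1])
  i=2: ✗ (no rhs in [3,3])
  i=3: ✗ (no rhs in [4,4])
  i=4: ✗ (no rhs in [5,5])
  i=5: ✗ (no rhs in [6,6])
  i=6: ✗ (no rhs in [7,7])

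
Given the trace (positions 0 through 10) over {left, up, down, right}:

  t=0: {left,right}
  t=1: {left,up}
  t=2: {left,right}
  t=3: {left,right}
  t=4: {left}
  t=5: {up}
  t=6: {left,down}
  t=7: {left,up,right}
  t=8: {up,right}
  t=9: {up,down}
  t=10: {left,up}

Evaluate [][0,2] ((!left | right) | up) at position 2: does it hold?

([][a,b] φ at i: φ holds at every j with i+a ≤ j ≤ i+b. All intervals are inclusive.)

Check ((!left | right) | up) at every j in [2,4]:
  j=2: true
  j=3: true
  j=4: false
Fails at j=4 → formula fails.

Does not hold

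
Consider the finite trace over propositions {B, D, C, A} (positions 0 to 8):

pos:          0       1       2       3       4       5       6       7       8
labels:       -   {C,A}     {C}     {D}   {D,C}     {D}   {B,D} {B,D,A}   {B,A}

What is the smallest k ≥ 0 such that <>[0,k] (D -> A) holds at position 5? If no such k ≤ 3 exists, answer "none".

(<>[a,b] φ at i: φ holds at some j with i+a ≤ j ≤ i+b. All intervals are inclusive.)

2

Scan j = 5,6,… for (D -> A):
  j=5: fails
  j=6: fails
  j=7: holds
First hit at j=7, so smallest k = 7-5 = 2.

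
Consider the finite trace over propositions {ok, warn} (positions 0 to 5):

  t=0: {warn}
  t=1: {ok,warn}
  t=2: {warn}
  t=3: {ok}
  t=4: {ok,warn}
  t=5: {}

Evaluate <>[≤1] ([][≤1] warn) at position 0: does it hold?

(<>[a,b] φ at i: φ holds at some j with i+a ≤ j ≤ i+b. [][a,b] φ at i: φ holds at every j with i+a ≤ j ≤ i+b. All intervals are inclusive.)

Check [][≤1] warn at each j in [0,1]:
  j=0: holds on [0,1]
  j=1: holds on [1,2]
Found at j=0 → formula holds.

True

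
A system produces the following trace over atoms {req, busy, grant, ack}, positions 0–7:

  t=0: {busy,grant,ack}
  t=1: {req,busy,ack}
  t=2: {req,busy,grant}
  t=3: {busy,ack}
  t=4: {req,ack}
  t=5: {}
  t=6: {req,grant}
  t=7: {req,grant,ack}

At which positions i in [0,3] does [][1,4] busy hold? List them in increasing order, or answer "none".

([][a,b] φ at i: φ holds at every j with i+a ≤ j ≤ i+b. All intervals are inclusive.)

Evaluate at each i in [0,3]:
  i=0: ✗ (fails at j=4)
  i=1: ✗ (fails at j=4)
  i=2: ✗ (fails at j=4)
  i=3: ✗ (fails at j=4)

none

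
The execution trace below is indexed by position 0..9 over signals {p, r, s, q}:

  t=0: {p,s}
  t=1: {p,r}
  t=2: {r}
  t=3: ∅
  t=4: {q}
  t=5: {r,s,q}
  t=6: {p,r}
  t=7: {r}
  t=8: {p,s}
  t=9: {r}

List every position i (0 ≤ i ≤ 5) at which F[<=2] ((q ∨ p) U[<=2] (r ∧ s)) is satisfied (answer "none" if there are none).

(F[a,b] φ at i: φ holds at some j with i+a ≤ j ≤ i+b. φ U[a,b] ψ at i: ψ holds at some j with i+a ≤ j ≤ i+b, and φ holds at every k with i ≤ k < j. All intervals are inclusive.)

2, 3, 4, 5

Evaluate at each i in [0,5]:
  i=0: ✗ (none in [0,2])
  i=1: ✗ (none in [1,3])
  i=2: ✓ (witness j=4)
  i=3: ✓ (witness j=4)
  i=4: ✓ (witness j=4)
  i=5: ✓ (witness j=5)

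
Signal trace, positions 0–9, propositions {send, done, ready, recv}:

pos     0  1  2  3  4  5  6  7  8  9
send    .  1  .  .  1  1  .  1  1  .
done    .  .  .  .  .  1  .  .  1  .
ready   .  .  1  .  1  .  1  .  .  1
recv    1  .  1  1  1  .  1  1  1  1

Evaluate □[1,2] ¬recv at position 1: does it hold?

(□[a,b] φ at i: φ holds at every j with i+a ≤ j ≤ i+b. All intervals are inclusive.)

False

Check ¬recv at every j in [2,3]:
  j=2: false
  j=3: false
Fails at j=2 → formula fails.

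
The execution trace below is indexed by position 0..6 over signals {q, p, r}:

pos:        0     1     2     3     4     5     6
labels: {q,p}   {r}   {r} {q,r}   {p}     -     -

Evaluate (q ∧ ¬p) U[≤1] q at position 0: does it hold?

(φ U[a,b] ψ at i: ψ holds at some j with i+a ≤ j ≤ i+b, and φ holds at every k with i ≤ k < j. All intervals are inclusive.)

Need some j in [0,1] with q, and (q ∧ ¬p) at every k in [0,j-1].
  j=0: q holds; no prefix to check → satisfied.

Yes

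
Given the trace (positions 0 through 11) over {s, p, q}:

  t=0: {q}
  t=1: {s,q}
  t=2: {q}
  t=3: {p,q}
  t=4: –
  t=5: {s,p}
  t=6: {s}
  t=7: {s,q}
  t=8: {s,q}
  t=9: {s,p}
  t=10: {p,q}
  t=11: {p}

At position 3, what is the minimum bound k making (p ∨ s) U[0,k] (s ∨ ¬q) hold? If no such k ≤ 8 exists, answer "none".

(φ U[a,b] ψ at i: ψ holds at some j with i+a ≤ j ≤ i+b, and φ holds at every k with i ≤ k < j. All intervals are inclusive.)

Need earliest j ≥ 3 with (s ∨ ¬q), and (p ∨ s) at every k in [3,j-1].
  j=3: rhs fails.
  j=4: rhs holds; lhs holds on [3,3]. k = 1.

1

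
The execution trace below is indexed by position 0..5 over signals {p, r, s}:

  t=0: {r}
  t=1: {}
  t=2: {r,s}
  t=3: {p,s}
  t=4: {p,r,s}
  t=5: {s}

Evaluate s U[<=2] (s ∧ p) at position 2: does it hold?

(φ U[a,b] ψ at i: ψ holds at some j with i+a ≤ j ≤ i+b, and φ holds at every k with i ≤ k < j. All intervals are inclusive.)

Need some j in [2,4] with (s ∧ p), and s at every k in [2,j-1].
  j=2: (s ∧ p) false.
  j=3: (s ∧ p) holds; s holds at every k in [2,2] → satisfied.

True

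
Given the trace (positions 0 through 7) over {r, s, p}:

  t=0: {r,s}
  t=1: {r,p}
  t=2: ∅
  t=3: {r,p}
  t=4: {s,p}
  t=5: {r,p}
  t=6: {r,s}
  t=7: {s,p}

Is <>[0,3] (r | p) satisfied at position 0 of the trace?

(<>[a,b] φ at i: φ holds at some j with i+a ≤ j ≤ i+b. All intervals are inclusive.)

Check (r | p) at each j in [0,3]:
  j=0: true
  j=1: true
  j=2: false
  j=3: true
Found at j=0 → formula holds.

True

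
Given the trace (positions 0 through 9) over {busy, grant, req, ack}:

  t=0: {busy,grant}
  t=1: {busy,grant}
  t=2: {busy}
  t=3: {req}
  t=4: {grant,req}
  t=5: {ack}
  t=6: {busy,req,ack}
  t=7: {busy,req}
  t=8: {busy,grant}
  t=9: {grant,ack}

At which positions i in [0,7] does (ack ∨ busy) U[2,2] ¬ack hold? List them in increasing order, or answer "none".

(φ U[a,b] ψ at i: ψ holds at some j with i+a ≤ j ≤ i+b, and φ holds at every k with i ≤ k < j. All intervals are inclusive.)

Evaluate at each i in [0,7]:
  i=0: ✓ (rhs at j=2; lhs holds on [0,1])
  i=1: ✓ (rhs at j=3; lhs holds on [1,2])
  i=2: ✗ (lhs fails at k=3 before rhs at j=4)
  i=3: ✗ (no rhs in [5,5])
  i=4: ✗ (no rhs in [6,6])
  i=5: ✓ (rhs at j=7; lhs holds on [5,6])
  i=6: ✓ (rhs at j=8; lhs holds on [6,7])
  i=7: ✗ (no rhs in [9,9])

0, 1, 5, 6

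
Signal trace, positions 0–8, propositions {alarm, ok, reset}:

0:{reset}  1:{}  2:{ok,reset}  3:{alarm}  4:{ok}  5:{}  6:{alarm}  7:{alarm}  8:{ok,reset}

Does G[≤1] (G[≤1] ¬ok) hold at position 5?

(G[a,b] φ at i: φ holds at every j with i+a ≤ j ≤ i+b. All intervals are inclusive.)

Check G[≤1] ¬ok at every j in [5,6]:
  j=5: holds on [5,6]
  j=6: holds on [6,7]
All positions satisfy it → formula holds.

Holds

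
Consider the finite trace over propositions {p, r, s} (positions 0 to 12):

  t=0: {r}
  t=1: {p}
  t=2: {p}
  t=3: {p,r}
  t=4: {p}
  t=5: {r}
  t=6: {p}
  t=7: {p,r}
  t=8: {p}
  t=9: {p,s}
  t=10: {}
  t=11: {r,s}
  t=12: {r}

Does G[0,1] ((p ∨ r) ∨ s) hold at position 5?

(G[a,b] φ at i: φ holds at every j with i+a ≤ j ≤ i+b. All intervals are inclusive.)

True

Check ((p ∨ r) ∨ s) at every j in [5,6]:
  j=5: true
  j=6: true
All positions satisfy it → formula holds.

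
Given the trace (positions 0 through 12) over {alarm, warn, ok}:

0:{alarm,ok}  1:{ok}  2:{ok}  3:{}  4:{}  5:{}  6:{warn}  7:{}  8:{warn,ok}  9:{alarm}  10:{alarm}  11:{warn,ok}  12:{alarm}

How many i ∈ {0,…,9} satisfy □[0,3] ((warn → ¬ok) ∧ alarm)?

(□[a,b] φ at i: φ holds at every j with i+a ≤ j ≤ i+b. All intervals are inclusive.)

Evaluate at each i in [0,9]:
  i=0: ✗ (fails at j=1)
  i=1: ✗ (fails at j=1)
  i=2: ✗ (fails at j=2)
  i=3: ✗ (fails at j=3)
  i=4: ✗ (fails at j=4)
  i=5: ✗ (fails at j=5)
  i=6: ✗ (fails at j=6)
  i=7: ✗ (fails at j=7)
  i=8: ✗ (fails at j=8)
  i=9: ✗ (fails at j=11)
Positions where it holds: {} → 0.

0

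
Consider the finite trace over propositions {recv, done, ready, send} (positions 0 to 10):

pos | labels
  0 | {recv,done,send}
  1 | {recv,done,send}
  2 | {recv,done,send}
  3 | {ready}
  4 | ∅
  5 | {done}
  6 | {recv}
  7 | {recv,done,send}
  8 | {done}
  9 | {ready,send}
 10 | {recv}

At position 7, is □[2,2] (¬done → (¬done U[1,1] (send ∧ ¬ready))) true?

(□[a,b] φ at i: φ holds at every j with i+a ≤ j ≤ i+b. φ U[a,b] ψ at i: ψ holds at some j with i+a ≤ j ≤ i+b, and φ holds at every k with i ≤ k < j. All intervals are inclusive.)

No

Check (¬done → (¬done U[1,1] (send ∧ ¬ready))) at every j in [9,9]:
  j=9: antecedent true; consequent fails → ✗
Fails at j=9 → formula fails.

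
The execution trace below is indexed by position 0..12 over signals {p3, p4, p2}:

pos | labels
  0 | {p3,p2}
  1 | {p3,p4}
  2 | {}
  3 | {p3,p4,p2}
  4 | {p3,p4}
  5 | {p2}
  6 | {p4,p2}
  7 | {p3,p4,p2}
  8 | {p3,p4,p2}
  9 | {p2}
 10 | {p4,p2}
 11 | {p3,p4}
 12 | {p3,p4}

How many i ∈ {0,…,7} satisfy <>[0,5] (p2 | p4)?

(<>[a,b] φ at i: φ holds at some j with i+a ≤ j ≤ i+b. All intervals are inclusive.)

Evaluate at each i in [0,7]:
  i=0: ✓ (witness j=0)
  i=1: ✓ (witness j=1)
  i=2: ✓ (witness j=3)
  i=3: ✓ (witness j=3)
  i=4: ✓ (witness j=4)
  i=5: ✓ (witness j=5)
  i=6: ✓ (witness j=6)
  i=7: ✓ (witness j=7)
Positions where it holds: {0, 1, 2, 3, 4, 5, 6, 7} → 8.

8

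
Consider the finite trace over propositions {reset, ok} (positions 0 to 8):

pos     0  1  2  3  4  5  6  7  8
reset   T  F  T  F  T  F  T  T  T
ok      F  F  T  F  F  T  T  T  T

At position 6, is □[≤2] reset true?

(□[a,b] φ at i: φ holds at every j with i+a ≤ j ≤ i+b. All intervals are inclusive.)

Check reset at every j in [6,8]:
  j=6: true
  j=7: true
  j=8: true
All positions satisfy it → formula holds.

Holds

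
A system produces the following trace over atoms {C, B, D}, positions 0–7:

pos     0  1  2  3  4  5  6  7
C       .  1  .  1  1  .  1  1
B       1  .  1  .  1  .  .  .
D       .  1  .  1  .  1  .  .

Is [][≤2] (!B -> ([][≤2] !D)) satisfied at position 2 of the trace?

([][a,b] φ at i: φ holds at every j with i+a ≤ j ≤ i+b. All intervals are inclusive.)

False

Check (!B -> ([][≤2] !D)) at every j in [2,4]:
  j=2: antecedent false → ✓
  j=3: antecedent true; consequent fails at 3 → ✗
  j=4: antecedent false → ✓
Fails at j=3 → formula fails.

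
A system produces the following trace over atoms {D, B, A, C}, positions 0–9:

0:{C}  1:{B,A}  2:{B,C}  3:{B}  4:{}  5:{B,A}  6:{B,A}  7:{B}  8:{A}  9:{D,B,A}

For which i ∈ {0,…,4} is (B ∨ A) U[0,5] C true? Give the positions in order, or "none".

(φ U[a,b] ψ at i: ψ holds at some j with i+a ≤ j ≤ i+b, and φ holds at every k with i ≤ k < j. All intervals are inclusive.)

0, 1, 2

Evaluate at each i in [0,4]:
  i=0: ✓ (rhs at j=0)
  i=1: ✓ (rhs at j=2; lhs holds on [1,1])
  i=2: ✓ (rhs at j=2)
  i=3: ✗ (no rhs in [3,8])
  i=4: ✗ (no rhs in [4,9])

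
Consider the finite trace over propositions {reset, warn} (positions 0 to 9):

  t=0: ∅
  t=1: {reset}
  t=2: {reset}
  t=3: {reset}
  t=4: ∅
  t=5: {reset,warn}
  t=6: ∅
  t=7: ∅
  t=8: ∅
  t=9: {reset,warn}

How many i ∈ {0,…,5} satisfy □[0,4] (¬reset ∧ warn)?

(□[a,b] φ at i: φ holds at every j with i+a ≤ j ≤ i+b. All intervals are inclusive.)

0

Evaluate at each i in [0,5]:
  i=0: ✗ (fails at j=0)
  i=1: ✗ (fails at j=1)
  i=2: ✗ (fails at j=2)
  i=3: ✗ (fails at j=3)
  i=4: ✗ (fails at j=4)
  i=5: ✗ (fails at j=5)
Positions where it holds: {} → 0.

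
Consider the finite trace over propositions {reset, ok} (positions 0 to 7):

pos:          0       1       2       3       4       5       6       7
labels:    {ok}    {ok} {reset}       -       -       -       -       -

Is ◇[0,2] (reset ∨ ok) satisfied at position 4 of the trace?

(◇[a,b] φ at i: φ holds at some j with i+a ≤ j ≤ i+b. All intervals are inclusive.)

False

Check (reset ∨ ok) at each j in [4,6]:
  j=4: false
  j=5: false
  j=6: false
No position in the window satisfies it → formula fails.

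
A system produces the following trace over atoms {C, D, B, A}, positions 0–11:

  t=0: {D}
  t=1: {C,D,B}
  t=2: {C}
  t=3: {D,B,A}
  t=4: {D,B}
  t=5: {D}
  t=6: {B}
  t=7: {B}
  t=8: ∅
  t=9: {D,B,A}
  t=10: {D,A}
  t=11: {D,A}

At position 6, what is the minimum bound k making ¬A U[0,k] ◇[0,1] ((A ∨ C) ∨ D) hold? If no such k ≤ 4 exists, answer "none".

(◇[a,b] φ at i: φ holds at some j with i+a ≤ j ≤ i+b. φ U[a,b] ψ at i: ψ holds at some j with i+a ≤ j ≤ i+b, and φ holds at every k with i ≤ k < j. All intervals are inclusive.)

Need earliest j ≥ 6 with ◇[0,1] ((A ∨ C) ∨ D), and ¬A at every k in [6,j-1].
  j=6: rhs fails.
  j=7: rhs fails.
  j=8: rhs holds; lhs holds on [6,7]. k = 2.

2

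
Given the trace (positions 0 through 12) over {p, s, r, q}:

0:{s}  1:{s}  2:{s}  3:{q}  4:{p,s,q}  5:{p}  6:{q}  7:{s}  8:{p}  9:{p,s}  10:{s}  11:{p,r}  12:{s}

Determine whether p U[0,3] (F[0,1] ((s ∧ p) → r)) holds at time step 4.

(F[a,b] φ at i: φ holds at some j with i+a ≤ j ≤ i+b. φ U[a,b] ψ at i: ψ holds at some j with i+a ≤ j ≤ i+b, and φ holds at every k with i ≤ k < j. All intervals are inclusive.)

Need some j in [4,7] with F[0,1] ((s ∧ p) → r), and p at every k in [4,j-1].
  j=4: F[0,1] ((s ∧ p) → r) holds; no prefix to check → satisfied.

True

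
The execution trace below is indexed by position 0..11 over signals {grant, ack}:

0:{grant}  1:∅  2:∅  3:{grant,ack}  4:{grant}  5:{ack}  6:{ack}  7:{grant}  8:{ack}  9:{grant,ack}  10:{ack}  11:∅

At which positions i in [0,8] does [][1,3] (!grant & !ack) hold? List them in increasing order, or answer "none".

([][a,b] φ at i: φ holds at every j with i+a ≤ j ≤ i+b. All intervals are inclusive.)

Evaluate at each i in [0,8]:
  i=0: ✗ (fails at j=3)
  i=1: ✗ (fails at j=3)
  i=2: ✗ (fails at j=3)
  i=3: ✗ (fails at j=4)
  i=4: ✗ (fails at j=5)
  i=5: ✗ (fails at j=6)
  i=6: ✗ (fails at j=7)
  i=7: ✗ (fails at j=8)
  i=8: ✗ (fails at j=9)

none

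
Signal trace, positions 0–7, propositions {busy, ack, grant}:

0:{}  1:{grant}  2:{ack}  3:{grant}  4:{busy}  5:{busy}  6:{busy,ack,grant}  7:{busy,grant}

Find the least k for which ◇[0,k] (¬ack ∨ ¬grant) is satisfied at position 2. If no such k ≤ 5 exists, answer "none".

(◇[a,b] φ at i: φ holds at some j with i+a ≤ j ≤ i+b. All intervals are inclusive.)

Scan j = 2,3,… for (¬ack ∨ ¬grant):
  j=2: holds
First hit at j=2, so smallest k = 2-2 = 0.

0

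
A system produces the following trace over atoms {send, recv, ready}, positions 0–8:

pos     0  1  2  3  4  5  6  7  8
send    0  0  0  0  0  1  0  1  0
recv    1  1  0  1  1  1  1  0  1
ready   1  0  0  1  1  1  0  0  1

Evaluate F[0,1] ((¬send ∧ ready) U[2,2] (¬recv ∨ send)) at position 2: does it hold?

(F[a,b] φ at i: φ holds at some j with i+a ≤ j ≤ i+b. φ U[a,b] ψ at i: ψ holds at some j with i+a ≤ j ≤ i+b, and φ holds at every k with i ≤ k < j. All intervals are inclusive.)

True

Check ((¬send ∧ ready) U[2,2] (¬recv ∨ send)) at each j in [2,3]:
  j=2: fails
  j=3: holds
Found at j=3 → formula holds.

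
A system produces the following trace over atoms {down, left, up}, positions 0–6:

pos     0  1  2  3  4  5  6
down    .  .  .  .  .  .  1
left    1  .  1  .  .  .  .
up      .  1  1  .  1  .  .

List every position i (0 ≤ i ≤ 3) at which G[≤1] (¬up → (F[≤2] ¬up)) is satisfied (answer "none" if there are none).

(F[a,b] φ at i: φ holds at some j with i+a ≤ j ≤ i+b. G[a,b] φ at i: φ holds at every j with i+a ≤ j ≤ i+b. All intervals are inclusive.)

0, 1, 2, 3

Evaluate at each i in [0,3]:
  i=0: ✓ (all of [0,1])
  i=1: ✓ (all of [1,2])
  i=2: ✓ (all of [2,3])
  i=3: ✓ (all of [3,4])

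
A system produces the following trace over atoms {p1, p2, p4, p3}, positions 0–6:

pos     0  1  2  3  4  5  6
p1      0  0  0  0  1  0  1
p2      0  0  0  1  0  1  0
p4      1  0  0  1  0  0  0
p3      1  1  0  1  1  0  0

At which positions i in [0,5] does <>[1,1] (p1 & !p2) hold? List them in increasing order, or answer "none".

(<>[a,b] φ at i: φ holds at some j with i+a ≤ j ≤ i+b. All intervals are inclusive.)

3, 5

Evaluate at each i in [0,5]:
  i=0: ✗ (none in [1,1])
  i=1: ✗ (none in [2,2])
  i=2: ✗ (none in [3,3])
  i=3: ✓ (witness j=4)
  i=4: ✗ (none in [5,5])
  i=5: ✓ (witness j=6)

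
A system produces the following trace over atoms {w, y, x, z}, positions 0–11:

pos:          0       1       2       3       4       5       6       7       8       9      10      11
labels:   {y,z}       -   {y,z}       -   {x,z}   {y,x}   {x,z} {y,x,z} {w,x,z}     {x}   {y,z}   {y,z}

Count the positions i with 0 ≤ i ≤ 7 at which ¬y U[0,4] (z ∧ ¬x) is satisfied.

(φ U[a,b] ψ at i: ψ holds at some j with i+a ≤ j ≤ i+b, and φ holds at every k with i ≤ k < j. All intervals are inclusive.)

Evaluate at each i in [0,7]:
  i=0: ✓ (rhs at j=0)
  i=1: ✓ (rhs at j=2; lhs holds on [1,1])
  i=2: ✓ (rhs at j=2)
  i=3: ✗ (no rhs in [3,7])
  i=4: ✗ (no rhs in [4,8])
  i=5: ✗ (no rhs in [5,9])
  i=6: ✗ (lhs fails at k=7 before rhs at j=10)
  i=7: ✗ (lhs fails at k=7 before rhs at j=10)
Positions where it holds: {0, 1, 2} → 3.

3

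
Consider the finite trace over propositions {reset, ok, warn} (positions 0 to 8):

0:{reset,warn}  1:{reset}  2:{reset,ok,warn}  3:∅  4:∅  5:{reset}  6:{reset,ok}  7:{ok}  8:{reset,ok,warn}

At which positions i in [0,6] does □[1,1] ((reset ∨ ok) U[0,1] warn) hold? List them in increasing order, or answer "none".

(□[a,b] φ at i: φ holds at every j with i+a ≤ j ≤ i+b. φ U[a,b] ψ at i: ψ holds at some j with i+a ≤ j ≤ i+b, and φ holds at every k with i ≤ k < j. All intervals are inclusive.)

Evaluate at each i in [0,6]:
  i=0: ✓ (all of [1,1])
  i=1: ✓ (all of [2,2])
  i=2: ✗ (fails at j=3)
  i=3: ✗ (fails at j=4)
  i=4: ✗ (fails at j=5)
  i=5: ✗ (fails at j=6)
  i=6: ✓ (all of [7,7])

0, 1, 6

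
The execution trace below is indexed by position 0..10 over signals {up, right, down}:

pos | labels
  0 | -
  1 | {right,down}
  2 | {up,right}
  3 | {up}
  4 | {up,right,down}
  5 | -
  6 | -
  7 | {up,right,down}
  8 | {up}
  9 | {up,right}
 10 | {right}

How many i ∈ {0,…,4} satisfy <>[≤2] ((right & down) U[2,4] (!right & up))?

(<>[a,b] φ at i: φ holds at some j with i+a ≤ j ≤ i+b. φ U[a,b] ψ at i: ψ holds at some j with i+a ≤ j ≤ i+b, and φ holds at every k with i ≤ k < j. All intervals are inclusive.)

Evaluate at each i in [0,4]:
  i=0: ✗ (none in [0,2])
  i=1: ✗ (none in [1,3])
  i=2: ✗ (none in [2,4])
  i=3: ✗ (none in [3,5])
  i=4: ✗ (none in [4,6])
Positions where it holds: {} → 0.

0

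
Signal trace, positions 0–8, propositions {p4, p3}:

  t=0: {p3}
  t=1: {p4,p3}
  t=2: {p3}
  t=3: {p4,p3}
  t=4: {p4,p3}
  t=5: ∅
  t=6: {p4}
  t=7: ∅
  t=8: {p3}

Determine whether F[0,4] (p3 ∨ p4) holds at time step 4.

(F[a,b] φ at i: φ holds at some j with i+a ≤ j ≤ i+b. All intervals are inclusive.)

Yes

Check (p3 ∨ p4) at each j in [4,8]:
  j=4: true
  j=5: false
  j=6: true
  j=7: false
  j=8: true
Found at j=4 → formula holds.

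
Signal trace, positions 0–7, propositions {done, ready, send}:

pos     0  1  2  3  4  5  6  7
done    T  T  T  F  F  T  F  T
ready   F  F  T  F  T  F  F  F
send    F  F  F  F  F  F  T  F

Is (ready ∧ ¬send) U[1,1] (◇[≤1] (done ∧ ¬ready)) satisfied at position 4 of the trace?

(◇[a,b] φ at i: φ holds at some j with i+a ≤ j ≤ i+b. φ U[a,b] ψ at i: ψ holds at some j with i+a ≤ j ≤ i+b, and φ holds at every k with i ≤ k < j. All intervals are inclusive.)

Need some j in [5,5] with ◇[≤1] (done ∧ ¬ready), and (ready ∧ ¬send) at every k in [4,j-1].
  j=5: ◇[≤1] (done ∧ ¬ready) holds; (ready ∧ ¬send) holds at every k in [4,4] → satisfied.

Holds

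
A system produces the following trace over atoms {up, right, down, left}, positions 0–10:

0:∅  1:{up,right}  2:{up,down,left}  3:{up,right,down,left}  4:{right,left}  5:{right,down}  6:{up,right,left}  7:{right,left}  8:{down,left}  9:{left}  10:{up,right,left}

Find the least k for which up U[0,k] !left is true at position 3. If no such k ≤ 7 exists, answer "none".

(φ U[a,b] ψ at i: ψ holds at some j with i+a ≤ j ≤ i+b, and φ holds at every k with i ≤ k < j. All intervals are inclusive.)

none

Need earliest j ≥ 3 with !left, and up at every k in [3,j-1].
  j=3: rhs fails.
  j=4: rhs fails.
  j=5: rhs holds but lhs fails at k=4.
  j=6: rhs fails.
  j=7: rhs fails.
  j=8: rhs fails.
  j=9: rhs fails.
  j=10: rhs fails.
No witness within the range → none.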